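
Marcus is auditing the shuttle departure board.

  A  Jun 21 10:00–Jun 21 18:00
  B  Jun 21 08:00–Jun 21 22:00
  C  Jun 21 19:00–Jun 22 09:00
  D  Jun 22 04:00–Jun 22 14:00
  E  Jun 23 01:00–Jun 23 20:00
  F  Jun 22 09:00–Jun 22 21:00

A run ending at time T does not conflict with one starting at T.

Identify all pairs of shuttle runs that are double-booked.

Sorted by start: B, A, C, D, F, E.
A starts before B ends → B and A overlap.
C starts before B ends → B and C overlap.
D starts after B ends — done with B.
C starts after A ends — done with A.
D starts before C ends → C and D overlap.
F starts exactly when C ends (back-to-back, no overlap) — done with C.
F starts before D ends → D and F overlap.
E starts after D ends.
E starts after F ends.

A & B, B & C, C & D, D & F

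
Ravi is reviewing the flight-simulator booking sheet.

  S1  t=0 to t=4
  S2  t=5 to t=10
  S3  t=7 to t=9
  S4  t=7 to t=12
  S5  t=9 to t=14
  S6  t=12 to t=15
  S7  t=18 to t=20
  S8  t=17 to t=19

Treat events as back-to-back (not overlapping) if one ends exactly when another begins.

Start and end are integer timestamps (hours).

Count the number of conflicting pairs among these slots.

Sorted by start: S1, S2, S3, S4, S5, S6, S8, S7.
S2 starts after S1 ends; S1 is clear from here.
S3 starts before S2 ends → S2 and S3 overlap.
S4 starts before S2 ends → S2 and S4 overlap.
S5 starts before S2 ends → S2 and S5 overlap.
S6 starts after S2 ends; S2 is clear from here.
S4 starts before S3 ends → S3 and S4 overlap.
S5 starts exactly when S3 ends (back-to-back, no overlap); S3 is clear from here.
S5 starts before S4 ends → S4 and S5 overlap.
S6 starts exactly when S4 ends (back-to-back, no overlap); S4 is clear from here.
S6 starts before S5 ends → S5 and S6 overlap.
S8 starts after S5 ends; S5 is clear from here.
S8 starts after S6 ends; S6 is clear from here.
S7 starts before S8 ends → S8 and S7 overlap.
Overlapping pairs: S2 & S3, S2 & S4, S2 & S5, S3 & S4, S4 & S5, S5 & S6, S7 & S8 — 7 in total.

7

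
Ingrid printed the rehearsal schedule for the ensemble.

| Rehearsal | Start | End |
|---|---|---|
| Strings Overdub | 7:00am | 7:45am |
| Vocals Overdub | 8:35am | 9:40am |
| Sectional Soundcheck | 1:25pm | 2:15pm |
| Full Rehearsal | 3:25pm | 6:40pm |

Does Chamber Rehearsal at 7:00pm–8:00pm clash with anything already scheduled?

Strings Overdub: ends 7:45am at or before Chamber Rehearsal starts 7:00pm → clear.
Vocals Overdub: ends 9:40am at or before Chamber Rehearsal starts 7:00pm → clear.
Sectional Soundcheck: ends 2:15pm at or before Chamber Rehearsal starts 7:00pm → clear.
Full Rehearsal: ends 6:40pm at or before Chamber Rehearsal starts 7:00pm → clear.

No — it doesn't clash with anything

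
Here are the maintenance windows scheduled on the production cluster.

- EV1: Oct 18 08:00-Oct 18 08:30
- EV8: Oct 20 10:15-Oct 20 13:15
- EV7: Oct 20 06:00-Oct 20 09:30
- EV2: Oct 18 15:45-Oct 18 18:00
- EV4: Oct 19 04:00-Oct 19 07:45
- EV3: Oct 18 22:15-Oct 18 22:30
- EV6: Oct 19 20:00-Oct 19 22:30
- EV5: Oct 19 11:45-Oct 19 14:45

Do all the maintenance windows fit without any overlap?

Yes

Sorted by start: EV1, EV2, EV3, EV4, EV5, EV6, EV7, EV8.
EV2 starts after EV1 ends; EV1 is clear from here.
EV3 starts after EV2 ends; EV2 is clear from here.
EV4 starts after EV3 ends; EV3 is clear from here.
EV5 starts after EV4 ends; EV4 is clear from here.
EV6 starts after EV5 ends; EV5 is clear from here.
EV7 starts after EV6 ends; EV6 is clear from here.
EV8 starts after EV7 ends.
Every pair is clear; the schedule has no overlaps.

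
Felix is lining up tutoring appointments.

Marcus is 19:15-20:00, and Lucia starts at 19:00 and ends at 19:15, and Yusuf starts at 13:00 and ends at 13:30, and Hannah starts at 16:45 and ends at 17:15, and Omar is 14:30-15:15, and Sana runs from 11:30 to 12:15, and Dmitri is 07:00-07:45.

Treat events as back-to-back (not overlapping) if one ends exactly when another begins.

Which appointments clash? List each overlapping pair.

Sorted by start: Dmitri, Sana, Yusuf, Omar, Hannah, Lucia, Marcus.
Sana starts after Dmitri ends — done with Dmitri.
Yusuf starts after Sana ends — done with Sana.
Omar starts after Yusuf ends — done with Yusuf.
Hannah starts after Omar ends — done with Omar.
Lucia starts after Hannah ends — done with Hannah.
Marcus starts exactly when Lucia ends (back-to-back, no overlap).

no conflicts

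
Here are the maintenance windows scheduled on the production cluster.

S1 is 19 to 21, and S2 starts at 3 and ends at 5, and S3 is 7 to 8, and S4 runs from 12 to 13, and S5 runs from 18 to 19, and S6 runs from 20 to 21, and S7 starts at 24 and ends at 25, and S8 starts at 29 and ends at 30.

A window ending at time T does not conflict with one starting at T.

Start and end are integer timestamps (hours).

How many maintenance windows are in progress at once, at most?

2

Sort all start/end points and keep a running count:
3 start S2 → 1
5 end S2 → 0
7 start S3 → 1
8 end S3 → 0
12 start S4 → 1
13 end S4 → 0
18 start S5 → 1
19 end S5 → 0
19 start S1 → 1
20 start S6 → 2
21 end S1 → 1
21 end S6 → 0
24 start S7 → 1
25 end S7 → 0
29 start S8 → 1
30 end S8 → 0
Peak is 2, at 20 (S1, S6).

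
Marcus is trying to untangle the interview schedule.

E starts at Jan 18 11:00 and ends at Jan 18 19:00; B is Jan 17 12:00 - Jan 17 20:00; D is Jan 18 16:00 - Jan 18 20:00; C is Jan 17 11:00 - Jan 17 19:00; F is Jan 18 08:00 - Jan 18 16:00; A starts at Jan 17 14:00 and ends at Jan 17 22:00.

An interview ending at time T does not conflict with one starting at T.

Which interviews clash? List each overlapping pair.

A & B, A & C, B & C, D & E, E & F

Two intervals overlap when each starts before the other ends.
Sorted by start: C, B, A, F, E, D.
B starts before C ends → C and B overlap.
A starts before C ends → C and A overlap.
F starts after C ends, so nothing later overlaps C either.
A starts before B ends → B and A overlap.
F starts after B ends, so nothing later overlaps B either.
F starts after A ends, so nothing later overlaps A either.
E starts before F ends → F and E overlap.
D starts exactly when F ends (back-to-back, no overlap).
D starts before E ends → E and D overlap.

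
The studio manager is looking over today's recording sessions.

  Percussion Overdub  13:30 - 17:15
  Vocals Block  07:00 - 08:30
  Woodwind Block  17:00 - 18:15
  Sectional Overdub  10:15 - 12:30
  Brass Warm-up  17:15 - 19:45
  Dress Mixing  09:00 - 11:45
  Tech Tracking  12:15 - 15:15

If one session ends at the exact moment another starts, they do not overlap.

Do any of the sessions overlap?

Yes

Sorted by start: Vocals Block, Dress Mixing, Sectional Overdub, Tech Tracking, Percussion Overdub, Woodwind Block, Brass Warm-up.
Dress Mixing starts after Vocals Block ends — done with Vocals Block.
Sectional Overdub starts before Dress Mixing ends → Dress Mixing and Sectional Overdub overlap.
That's a conflict, so the schedule is not conflict-free.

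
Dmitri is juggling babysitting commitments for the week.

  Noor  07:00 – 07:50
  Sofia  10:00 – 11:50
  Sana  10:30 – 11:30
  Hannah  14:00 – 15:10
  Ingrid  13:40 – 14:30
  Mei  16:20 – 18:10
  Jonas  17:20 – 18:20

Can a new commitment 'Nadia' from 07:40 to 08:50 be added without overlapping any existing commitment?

No — it overlaps Noor

Noor: starts 07:00 before Nadia ends 08:50, and ends 07:50 after Nadia starts 07:40 → overlap.
Sofia: starts 10:00 at or after Nadia ends 08:50 → clear.
Sana: starts 10:30 at or after Nadia ends 08:50 → clear.
Ingrid: starts 13:40 at or after Nadia ends 08:50 → clear.
Hannah: starts 14:00 at or after Nadia ends 08:50 → clear.
Mei: starts 16:20 at or after Nadia ends 08:50 → clear.
Jonas: starts 17:20 at or after Nadia ends 08:50 → clear.
Nadia overlaps Noor.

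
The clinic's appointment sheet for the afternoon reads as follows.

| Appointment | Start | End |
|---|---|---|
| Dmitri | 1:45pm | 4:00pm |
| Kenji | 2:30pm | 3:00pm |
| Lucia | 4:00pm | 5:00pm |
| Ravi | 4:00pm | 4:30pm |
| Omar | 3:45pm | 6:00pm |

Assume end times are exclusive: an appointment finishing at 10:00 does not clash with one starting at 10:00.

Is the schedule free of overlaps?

Sorted by start: Dmitri, Kenji, Omar, Lucia, Ravi.
Kenji starts before Dmitri ends → Dmitri and Kenji overlap.
That's a conflict, so the schedule is not conflict-free.

No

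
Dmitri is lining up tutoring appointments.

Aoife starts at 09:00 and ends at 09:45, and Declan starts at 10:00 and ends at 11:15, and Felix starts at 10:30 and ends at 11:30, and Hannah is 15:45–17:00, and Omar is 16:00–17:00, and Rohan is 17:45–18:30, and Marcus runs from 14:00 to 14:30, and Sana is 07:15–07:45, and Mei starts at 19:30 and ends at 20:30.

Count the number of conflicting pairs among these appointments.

2

Sorted by start: Sana, Aoife, Declan, Felix, Marcus, Hannah, Omar, Rohan, Mei.
Aoife starts after Sana ends; Sana is clear from here.
Declan starts after Aoife ends; Aoife is clear from here.
Felix starts before Declan ends → Declan and Felix overlap.
Marcus starts after Declan ends; Declan is clear from here.
Marcus starts after Felix ends; Felix is clear from here.
Hannah starts after Marcus ends; Marcus is clear from here.
Omar starts before Hannah ends → Hannah and Omar overlap.
Rohan starts after Hannah ends; Hannah is clear from here.
Rohan starts after Omar ends; Omar is clear from here.
Mei starts after Rohan ends.
Overlapping pairs: Declan & Felix, Hannah & Omar — 2 in total.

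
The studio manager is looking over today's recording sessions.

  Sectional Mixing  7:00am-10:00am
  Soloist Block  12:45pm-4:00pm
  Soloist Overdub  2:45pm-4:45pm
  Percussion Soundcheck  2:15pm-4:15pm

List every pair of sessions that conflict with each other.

Percussion Soundcheck & Soloist Block, Percussion Soundcheck & Soloist Overdub, Soloist Block & Soloist Overdub

Sorted by start: Sectional Mixing, Soloist Block, Percussion Soundcheck, Soloist Overdub.
Soloist Block starts after Sectional Mixing ends, so Sectional Mixing has no further overlaps.
Percussion Soundcheck starts before Soloist Block ends → Soloist Block and Percussion Soundcheck overlap.
Soloist Overdub starts before Soloist Block ends → Soloist Block and Soloist Overdub overlap.
Soloist Overdub starts before Percussion Soundcheck ends → Percussion Soundcheck and Soloist Overdub overlap.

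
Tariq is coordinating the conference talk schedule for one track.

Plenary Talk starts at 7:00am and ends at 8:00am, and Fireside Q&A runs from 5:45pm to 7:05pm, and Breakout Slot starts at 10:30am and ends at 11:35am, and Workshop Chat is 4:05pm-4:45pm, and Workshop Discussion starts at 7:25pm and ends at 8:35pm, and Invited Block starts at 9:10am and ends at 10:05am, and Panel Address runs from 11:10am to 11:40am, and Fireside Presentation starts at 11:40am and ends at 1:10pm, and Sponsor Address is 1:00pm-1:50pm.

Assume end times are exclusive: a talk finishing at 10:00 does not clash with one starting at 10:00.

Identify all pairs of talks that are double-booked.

Breakout Slot & Panel Address, Fireside Presentation & Sponsor Address

Sorted by start: Plenary Talk, Invited Block, Breakout Slot, Panel Address, Fireside Presentation, Sponsor Address, Workshop Chat, Fireside Q&A, Workshop Discussion.
Invited Block starts after Plenary Talk ends, so Plenary Talk has no further overlaps.
Breakout Slot starts after Invited Block ends, so Invited Block has no further overlaps.
Panel Address starts before Breakout Slot ends → Breakout Slot and Panel Address overlap.
Fireside Presentation starts after Breakout Slot ends, so Breakout Slot has no further overlaps.
Fireside Presentation starts exactly when Panel Address ends (back-to-back, no overlap), so Panel Address has no further overlaps.
Sponsor Address starts before Fireside Presentation ends → Fireside Presentation and Sponsor Address overlap.
Workshop Chat starts after Fireside Presentation ends, so Fireside Presentation has no further overlaps.
Workshop Chat starts after Sponsor Address ends, so Sponsor Address has no further overlaps.
Fireside Q&A starts after Workshop Chat ends, so Workshop Chat has no further overlaps.
Workshop Discussion starts after Fireside Q&A ends.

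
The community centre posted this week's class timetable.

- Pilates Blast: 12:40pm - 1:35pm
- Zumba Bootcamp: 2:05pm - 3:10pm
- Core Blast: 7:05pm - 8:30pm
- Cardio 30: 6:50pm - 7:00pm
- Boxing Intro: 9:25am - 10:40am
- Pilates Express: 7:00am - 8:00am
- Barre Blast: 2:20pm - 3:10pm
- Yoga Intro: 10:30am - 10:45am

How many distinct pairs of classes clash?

Sorted by start: Pilates Express, Boxing Intro, Yoga Intro, Pilates Blast, Zumba Bootcamp, Barre Blast, Cardio 30, Core Blast.
Boxing Intro starts after Pilates Express ends; Pilates Express is clear from here.
Yoga Intro starts before Boxing Intro ends → Boxing Intro and Yoga Intro overlap.
Pilates Blast starts after Boxing Intro ends; Boxing Intro is clear from here.
Pilates Blast starts after Yoga Intro ends; Yoga Intro is clear from here.
Zumba Bootcamp starts after Pilates Blast ends; Pilates Blast is clear from here.
Barre Blast starts before Zumba Bootcamp ends → Zumba Bootcamp and Barre Blast overlap.
Cardio 30 starts after Zumba Bootcamp ends; Zumba Bootcamp is clear from here.
Cardio 30 starts after Barre Blast ends; Barre Blast is clear from here.
Core Blast starts after Cardio 30 ends.
Overlapping pairs: Barre Blast & Zumba Bootcamp, Boxing Intro & Yoga Intro — 2 in total.

2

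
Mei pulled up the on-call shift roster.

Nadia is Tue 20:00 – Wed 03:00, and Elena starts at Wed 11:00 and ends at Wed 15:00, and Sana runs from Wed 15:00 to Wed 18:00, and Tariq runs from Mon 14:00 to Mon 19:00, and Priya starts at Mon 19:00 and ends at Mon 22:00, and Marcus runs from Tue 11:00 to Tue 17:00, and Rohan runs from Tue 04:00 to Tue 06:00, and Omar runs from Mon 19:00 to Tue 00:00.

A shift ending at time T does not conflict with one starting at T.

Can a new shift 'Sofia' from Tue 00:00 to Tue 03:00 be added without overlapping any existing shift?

Yes — the slot is free

Tariq: ends Mon 19:00 at or before Sofia starts Tue 00:00 → clear.
Omar: ends Tue 00:00 at or before Sofia starts Tue 00:00 → clear.
Priya: ends Mon 22:00 at or before Sofia starts Tue 00:00 → clear.
Rohan: starts Tue 04:00 at or after Sofia ends Tue 03:00 → clear.
Marcus: starts Tue 11:00 at or after Sofia ends Tue 03:00 → clear.
Nadia: starts Tue 20:00 at or after Sofia ends Tue 03:00 → clear.
Elena: starts Wed 11:00 at or after Sofia ends Tue 03:00 → clear.
Sana: starts Wed 15:00 at or after Sofia ends Tue 03:00 → clear.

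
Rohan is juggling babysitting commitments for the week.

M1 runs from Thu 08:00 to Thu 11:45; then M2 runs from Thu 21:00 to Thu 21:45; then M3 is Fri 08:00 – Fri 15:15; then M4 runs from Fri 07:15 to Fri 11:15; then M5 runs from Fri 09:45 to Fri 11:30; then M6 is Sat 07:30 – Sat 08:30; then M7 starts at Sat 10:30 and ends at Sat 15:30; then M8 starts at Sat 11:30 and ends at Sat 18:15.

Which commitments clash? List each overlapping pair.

M3 & M4, M3 & M5, M4 & M5, M7 & M8

Sorted by start: M1, M2, M4, M3, M5, M6, M7, M8.
M2 starts after M1 ends, so nothing later overlaps M1 either.
M4 starts after M2 ends, so nothing later overlaps M2 either.
M3 starts before M4 ends → M4 and M3 overlap.
M5 starts before M4 ends → M4 and M5 overlap.
M6 starts after M4 ends, so nothing later overlaps M4 either.
M5 starts before M3 ends → M3 and M5 overlap.
M6 starts after M3 ends, so nothing later overlaps M3 either.
M6 starts after M5 ends, so nothing later overlaps M5 either.
M7 starts after M6 ends, so nothing later overlaps M6 either.
M8 starts before M7 ends → M7 and M8 overlap.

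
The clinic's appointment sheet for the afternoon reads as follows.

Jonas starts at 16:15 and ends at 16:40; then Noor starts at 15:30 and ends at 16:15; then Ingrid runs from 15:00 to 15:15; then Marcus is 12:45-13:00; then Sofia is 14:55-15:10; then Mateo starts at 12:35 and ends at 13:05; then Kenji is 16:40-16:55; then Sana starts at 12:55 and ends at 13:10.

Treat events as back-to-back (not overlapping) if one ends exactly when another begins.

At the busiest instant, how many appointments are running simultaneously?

Sweep the timeline, counting +1 at each start and −1 at each end (ends before starts at a tie):
12:35 start Mateo → 1
12:45 start Marcus → 2
12:55 start Sana → 3
13:00 end Marcus → 2
13:05 end Mateo → 1
13:10 end Sana → 0
14:55 start Sofia → 1
15:00 start Ingrid → 2
15:10 end Sofia → 1
15:15 end Ingrid → 0
15:30 start Noor → 1
16:15 end Noor → 0
16:15 start Jonas → 1
16:40 end Jonas → 0
16:40 start Kenji → 1
16:55 end Kenji → 0
Peak is 3, at 12:55 (Marcus, Mateo, Sana).

3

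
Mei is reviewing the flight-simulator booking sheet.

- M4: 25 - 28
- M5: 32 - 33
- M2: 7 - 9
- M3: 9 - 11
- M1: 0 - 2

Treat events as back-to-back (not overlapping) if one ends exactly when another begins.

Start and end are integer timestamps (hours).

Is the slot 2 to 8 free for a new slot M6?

M1: ends 2 at or before M6 starts 2 → clear.
M2: starts 7 before M6 ends 8, and ends 9 after M6 starts 2 → overlap.
M3: starts 9 at or after M6 ends 8 → clear.
M4: starts 25 at or after M6 ends 8 → clear.
M5: starts 32 at or after M6 ends 8 → clear.
M6 overlaps M2.

No — it overlaps M2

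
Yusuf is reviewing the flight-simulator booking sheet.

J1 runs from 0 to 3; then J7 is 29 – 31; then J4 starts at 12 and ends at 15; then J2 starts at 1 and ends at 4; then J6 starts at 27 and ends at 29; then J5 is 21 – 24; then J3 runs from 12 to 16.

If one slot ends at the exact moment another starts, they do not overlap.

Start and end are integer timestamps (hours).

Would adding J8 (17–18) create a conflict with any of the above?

No — it doesn't clash with anything

J1: ends 3 at or before J8 starts 17 → clear.
J2: ends 4 at or before J8 starts 17 → clear.
J3: ends 16 at or before J8 starts 17 → clear.
J4: ends 15 at or before J8 starts 17 → clear.
J5: starts 21 at or after J8 ends 18 → clear.
J6: starts 27 at or after J8 ends 18 → clear.
J7: starts 29 at or after J8 ends 18 → clear.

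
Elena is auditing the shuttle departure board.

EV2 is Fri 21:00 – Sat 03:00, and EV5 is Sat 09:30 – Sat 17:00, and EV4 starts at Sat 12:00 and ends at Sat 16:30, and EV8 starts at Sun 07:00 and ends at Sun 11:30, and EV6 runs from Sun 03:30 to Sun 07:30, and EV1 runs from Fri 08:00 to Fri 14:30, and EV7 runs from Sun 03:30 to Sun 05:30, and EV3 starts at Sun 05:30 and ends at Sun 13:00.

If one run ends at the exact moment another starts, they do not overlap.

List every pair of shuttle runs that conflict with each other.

Sorted by start: EV1, EV2, EV5, EV4, EV6, EV7, EV3, EV8.
EV2 starts after EV1 ends — done with EV1.
EV5 starts after EV2 ends — done with EV2.
EV4 starts before EV5 ends → EV5 and EV4 overlap.
EV6 starts after EV5 ends — done with EV5.
EV6 starts after EV4 ends — done with EV4.
EV7 starts before EV6 ends → EV6 and EV7 overlap.
EV3 starts before EV6 ends → EV6 and EV3 overlap.
EV8 starts before EV6 ends → EV6 and EV8 overlap.
EV3 starts exactly when EV7 ends (back-to-back, no overlap) — done with EV7.
EV8 starts before EV3 ends → EV3 and EV8 overlap.

EV3 & EV6, EV3 & EV8, EV4 & EV5, EV6 & EV7, EV6 & EV8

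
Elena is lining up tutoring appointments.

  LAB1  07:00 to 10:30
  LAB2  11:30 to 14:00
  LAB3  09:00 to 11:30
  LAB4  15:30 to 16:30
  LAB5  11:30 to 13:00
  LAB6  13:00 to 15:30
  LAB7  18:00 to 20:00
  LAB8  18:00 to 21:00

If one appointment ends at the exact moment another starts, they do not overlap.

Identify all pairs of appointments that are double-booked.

LAB1 & LAB3, LAB2 & LAB5, LAB2 & LAB6, LAB7 & LAB8

Two intervals overlap when each starts before the other ends.
Sorted by start: LAB1, LAB3, LAB2, LAB5, LAB6, LAB4, LAB7, LAB8.
LAB3 starts before LAB1 ends → LAB1 and LAB3 overlap.
LAB2 starts after LAB1 ends; LAB1 is clear from here.
LAB2 starts exactly when LAB3 ends (back-to-back, no overlap); LAB3 is clear from here.
LAB5 starts before LAB2 ends → LAB2 and LAB5 overlap.
LAB6 starts before LAB2 ends → LAB2 and LAB6 overlap.
LAB4 starts after LAB2 ends; LAB2 is clear from here.
LAB6 starts exactly when LAB5 ends (back-to-back, no overlap); LAB5 is clear from here.
LAB4 starts exactly when LAB6 ends (back-to-back, no overlap); LAB6 is clear from here.
LAB7 starts after LAB4 ends; LAB4 is clear from here.
LAB8 starts before LAB7 ends → LAB7 and LAB8 overlap.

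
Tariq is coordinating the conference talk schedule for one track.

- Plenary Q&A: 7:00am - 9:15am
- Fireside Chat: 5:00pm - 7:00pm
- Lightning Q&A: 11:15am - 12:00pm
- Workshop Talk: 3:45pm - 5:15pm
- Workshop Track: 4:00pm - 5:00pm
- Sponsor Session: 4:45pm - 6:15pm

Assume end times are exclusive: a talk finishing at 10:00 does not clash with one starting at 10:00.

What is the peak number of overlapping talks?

Walk through starts and ends in time order (an end at T is processed before a start at T):
7:00am start Plenary Q&A → 1
9:15am end Plenary Q&A → 0
11:15am start Lightning Q&A → 1
12:00pm end Lightning Q&A → 0
3:45pm start Workshop Talk → 1
4:00pm start Workshop Track → 2
4:45pm start Sponsor Session → 3
5:00pm end Workshop Track → 2
5:00pm start Fireside Chat → 3
5:15pm end Workshop Talk → 2
6:15pm end Sponsor Session → 1
7:00pm end Fireside Chat → 0
Peak is 3, at 4:45pm (Sponsor Session, Workshop Talk, Workshop Track).

3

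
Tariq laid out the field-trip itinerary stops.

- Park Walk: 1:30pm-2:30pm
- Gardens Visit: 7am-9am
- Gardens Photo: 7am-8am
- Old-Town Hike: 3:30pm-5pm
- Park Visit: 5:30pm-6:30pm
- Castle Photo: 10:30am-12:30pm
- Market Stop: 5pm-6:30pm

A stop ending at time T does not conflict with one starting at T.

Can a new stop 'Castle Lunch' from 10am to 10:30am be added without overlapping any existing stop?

Gardens Photo: ends 8am at or before Castle Lunch starts 10am → clear.
Gardens Visit: ends 9am at or before Castle Lunch starts 10am → clear.
Castle Photo: starts 10:30am at or after Castle Lunch ends 10:30am → clear.
Park Walk: starts 1:30pm at or after Castle Lunch ends 10:30am → clear.
Old-Town Hike: starts 3:30pm at or after Castle Lunch ends 10:30am → clear.
Market Stop: starts 5pm at or after Castle Lunch ends 10:30am → clear.
Park Visit: starts 5:30pm at or after Castle Lunch ends 10:30am → clear.

Yes — the slot is free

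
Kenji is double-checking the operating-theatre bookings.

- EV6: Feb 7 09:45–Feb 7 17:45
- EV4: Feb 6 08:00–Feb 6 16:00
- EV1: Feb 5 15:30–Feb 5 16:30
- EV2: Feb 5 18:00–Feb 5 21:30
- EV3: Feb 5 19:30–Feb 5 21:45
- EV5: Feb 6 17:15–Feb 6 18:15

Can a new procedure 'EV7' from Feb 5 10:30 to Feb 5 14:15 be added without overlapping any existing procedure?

EV1: starts Feb 5 15:30 at or after EV7 ends Feb 5 14:15 → clear.
EV2: starts Feb 5 18:00 at or after EV7 ends Feb 5 14:15 → clear.
EV3: starts Feb 5 19:30 at or after EV7 ends Feb 5 14:15 → clear.
EV4: starts Feb 6 08:00 at or after EV7 ends Feb 5 14:15 → clear.
EV5: starts Feb 6 17:15 at or after EV7 ends Feb 5 14:15 → clear.
EV6: starts Feb 7 09:45 at or after EV7 ends Feb 5 14:15 → clear.

Yes — the slot is free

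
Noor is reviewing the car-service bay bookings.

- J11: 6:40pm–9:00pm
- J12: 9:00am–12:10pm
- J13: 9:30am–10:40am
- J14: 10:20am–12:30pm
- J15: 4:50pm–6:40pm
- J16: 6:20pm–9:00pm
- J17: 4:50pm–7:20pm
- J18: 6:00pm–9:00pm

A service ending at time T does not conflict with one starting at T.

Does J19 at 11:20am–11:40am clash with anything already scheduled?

J12: starts 9:00am before J19 ends 11:40am, and ends 12:10pm after J19 starts 11:20am → overlap.
J13: ends 10:40am at or before J19 starts 11:20am → clear.
J14: starts 10:20am before J19 ends 11:40am, and ends 12:30pm after J19 starts 11:20am → overlap.
J15: starts 4:50pm at or after J19 ends 11:40am → clear.
J17: starts 4:50pm at or after J19 ends 11:40am → clear.
J18: starts 6:00pm at or after J19 ends 11:40am → clear.
J16: starts 6:20pm at or after J19 ends 11:40am → clear.
J11: starts 6:40pm at or after J19 ends 11:40am → clear.
J19 overlaps J12, J14.

Yes — it overlaps J12, J14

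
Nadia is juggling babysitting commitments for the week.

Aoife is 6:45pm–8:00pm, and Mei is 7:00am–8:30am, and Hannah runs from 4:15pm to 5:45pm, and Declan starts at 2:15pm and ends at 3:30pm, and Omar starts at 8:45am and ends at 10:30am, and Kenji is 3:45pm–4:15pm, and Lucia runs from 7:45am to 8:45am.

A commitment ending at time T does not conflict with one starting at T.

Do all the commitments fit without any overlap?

Check each pair: they overlap iff neither finishes before the other starts.
Sorted by start: Mei, Lucia, Omar, Declan, Kenji, Hannah, Aoife.
Lucia starts before Mei ends → Mei and Lucia overlap.
That's a conflict, so the schedule is not conflict-free.

No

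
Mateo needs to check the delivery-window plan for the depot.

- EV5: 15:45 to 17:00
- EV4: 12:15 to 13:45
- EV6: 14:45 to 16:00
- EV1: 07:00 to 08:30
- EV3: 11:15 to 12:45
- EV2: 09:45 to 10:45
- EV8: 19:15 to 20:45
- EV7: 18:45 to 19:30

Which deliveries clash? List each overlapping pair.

Two intervals overlap when each starts before the other ends.
Sorted by start: EV1, EV2, EV3, EV4, EV6, EV5, EV7, EV8.
EV2 starts after EV1 ends; EV1 is clear from here.
EV3 starts after EV2 ends; EV2 is clear from here.
EV4 starts before EV3 ends → EV3 and EV4 overlap.
EV6 starts after EV3 ends; EV3 is clear from here.
EV6 starts after EV4 ends; EV4 is clear from here.
EV5 starts before EV6 ends → EV6 and EV5 overlap.
EV7 starts after EV6 ends; EV6 is clear from here.
EV7 starts after EV5 ends; EV5 is clear from here.
EV8 starts before EV7 ends → EV7 and EV8 overlap.

EV3 & EV4, EV5 & EV6, EV7 & EV8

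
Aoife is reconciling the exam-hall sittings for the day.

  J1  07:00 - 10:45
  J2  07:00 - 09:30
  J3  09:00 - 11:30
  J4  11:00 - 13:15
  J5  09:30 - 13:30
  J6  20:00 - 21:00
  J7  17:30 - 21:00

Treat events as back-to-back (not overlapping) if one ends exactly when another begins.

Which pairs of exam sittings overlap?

Two intervals overlap when each starts before the other ends.
Sorted by start: J1, J2, J3, J5, J4, J7, J6.
J2 starts before J1 ends → J1 and J2 overlap.
J3 starts before J1 ends → J1 and J3 overlap.
J5 starts before J1 ends → J1 and J5 overlap.
J4 starts after J1 ends, so J1 has no further overlaps.
J3 starts before J2 ends → J2 and J3 overlap.
J5 starts exactly when J2 ends (back-to-back, no overlap), so J2 has no further overlaps.
J5 starts before J3 ends → J3 and J5 overlap.
J4 starts before J3 ends → J3 and J4 overlap.
J7 starts after J3 ends, so J3 has no further overlaps.
J4 starts before J5 ends → J5 and J4 overlap.
J7 starts after J5 ends, so J5 has no further overlaps.
J7 starts after J4 ends, so J4 has no further overlaps.
J6 starts before J7 ends → J7 and J6 overlap.

J1 & J2, J1 & J3, J1 & J5, J2 & J3, J3 & J4, J3 & J5, J4 & J5, J6 & J7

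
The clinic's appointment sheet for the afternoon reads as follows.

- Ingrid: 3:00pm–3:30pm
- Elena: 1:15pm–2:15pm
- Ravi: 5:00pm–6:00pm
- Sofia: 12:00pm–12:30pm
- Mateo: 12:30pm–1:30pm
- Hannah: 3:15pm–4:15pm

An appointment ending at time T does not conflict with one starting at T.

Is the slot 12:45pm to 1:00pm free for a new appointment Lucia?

Sofia: ends 12:30pm at or before Lucia starts 12:45pm → clear.
Mateo: starts 12:30pm before Lucia ends 1:00pm, and ends 1:30pm after Lucia starts 12:45pm → overlap.
Elena: starts 1:15pm at or after Lucia ends 1:00pm → clear.
Ingrid: starts 3:00pm at or after Lucia ends 1:00pm → clear.
Hannah: starts 3:15pm at or after Lucia ends 1:00pm → clear.
Ravi: starts 5:00pm at or after Lucia ends 1:00pm → clear.
Lucia overlaps Mateo.

No — it overlaps Mateo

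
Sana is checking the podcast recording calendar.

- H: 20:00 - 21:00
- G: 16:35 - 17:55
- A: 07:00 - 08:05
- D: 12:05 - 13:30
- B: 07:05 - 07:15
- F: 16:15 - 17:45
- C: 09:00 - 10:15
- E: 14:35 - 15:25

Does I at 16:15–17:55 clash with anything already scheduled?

Yes — it overlaps F, G

A: ends 08:05 at or before I starts 16:15 → clear.
B: ends 07:15 at or before I starts 16:15 → clear.
C: ends 10:15 at or before I starts 16:15 → clear.
D: ends 13:30 at or before I starts 16:15 → clear.
E: ends 15:25 at or before I starts 16:15 → clear.
F: starts 16:15 before I ends 17:55, and ends 17:45 after I starts 16:15 → overlap.
G: starts 16:35 before I ends 17:55, and ends 17:55 after I starts 16:15 → overlap.
H: starts 20:00 at or after I ends 17:55 → clear.
I overlaps F, G.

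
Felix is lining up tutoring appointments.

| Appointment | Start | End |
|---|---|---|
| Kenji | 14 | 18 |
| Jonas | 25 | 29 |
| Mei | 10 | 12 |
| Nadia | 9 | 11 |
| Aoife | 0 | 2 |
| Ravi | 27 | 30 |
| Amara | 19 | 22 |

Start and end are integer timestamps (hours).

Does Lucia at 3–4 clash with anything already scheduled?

Aoife: ends 2 at or before Lucia starts 3 → clear.
Nadia: starts 9 at or after Lucia ends 4 → clear.
Mei: starts 10 at or after Lucia ends 4 → clear.
Kenji: starts 14 at or after Lucia ends 4 → clear.
Amara: starts 19 at or after Lucia ends 4 → clear.
Jonas: starts 25 at or after Lucia ends 4 → clear.
Ravi: starts 27 at or after Lucia ends 4 → clear.

No — it doesn't clash with anything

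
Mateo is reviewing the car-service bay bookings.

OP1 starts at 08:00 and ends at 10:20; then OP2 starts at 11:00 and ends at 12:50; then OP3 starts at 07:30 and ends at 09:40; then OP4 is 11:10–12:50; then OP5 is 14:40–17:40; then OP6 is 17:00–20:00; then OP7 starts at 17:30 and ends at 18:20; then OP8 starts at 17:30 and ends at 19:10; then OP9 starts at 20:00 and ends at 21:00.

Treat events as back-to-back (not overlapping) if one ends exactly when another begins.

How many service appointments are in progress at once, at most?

Sort all start/end points and keep a running count:
07:30 start OP3 → 1
08:00 start OP1 → 2
09:40 end OP3 → 1
10:20 end OP1 → 0
11:00 start OP2 → 1
11:10 start OP4 → 2
12:50 end OP2 → 1
12:50 end OP4 → 0
14:40 start OP5 → 1
17:00 start OP6 → 2
17:30 start OP7 → 3
17:30 start OP8 → 4
17:40 end OP5 → 3
18:20 end OP7 → 2
19:10 end OP8 → 1
20:00 end OP6 → 0
20:00 start OP9 → 1
21:00 end OP9 → 0
Peak is 4, at 17:30 (OP5, OP6, OP7, OP8).

4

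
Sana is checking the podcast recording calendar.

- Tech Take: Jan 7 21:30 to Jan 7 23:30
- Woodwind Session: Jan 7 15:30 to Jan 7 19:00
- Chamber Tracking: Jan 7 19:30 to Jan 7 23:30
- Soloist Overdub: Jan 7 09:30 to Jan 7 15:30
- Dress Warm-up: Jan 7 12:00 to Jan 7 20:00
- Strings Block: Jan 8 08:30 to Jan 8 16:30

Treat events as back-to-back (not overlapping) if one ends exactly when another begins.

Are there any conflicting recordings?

Sorted by start: Soloist Overdub, Dress Warm-up, Woodwind Session, Chamber Tracking, Tech Take, Strings Block.
Dress Warm-up starts before Soloist Overdub ends → Soloist Overdub and Dress Warm-up overlap.
That's a conflict, so the schedule is not conflict-free.

Yes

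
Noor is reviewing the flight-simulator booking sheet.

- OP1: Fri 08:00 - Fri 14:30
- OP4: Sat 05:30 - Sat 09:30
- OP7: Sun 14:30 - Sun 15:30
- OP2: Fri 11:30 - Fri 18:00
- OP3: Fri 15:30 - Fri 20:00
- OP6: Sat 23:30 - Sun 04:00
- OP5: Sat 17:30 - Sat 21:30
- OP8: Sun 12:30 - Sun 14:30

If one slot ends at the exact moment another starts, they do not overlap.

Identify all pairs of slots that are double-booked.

OP1 & OP2, OP2 & OP3

Sorted by start: OP1, OP2, OP3, OP4, OP5, OP6, OP8, OP7.
OP2 starts before OP1 ends → OP1 and OP2 overlap.
OP3 starts after OP1 ends; OP1 is clear from here.
OP3 starts before OP2 ends → OP2 and OP3 overlap.
OP4 starts after OP2 ends; OP2 is clear from here.
OP4 starts after OP3 ends; OP3 is clear from here.
OP5 starts after OP4 ends; OP4 is clear from here.
OP6 starts after OP5 ends; OP5 is clear from here.
OP8 starts after OP6 ends; OP6 is clear from here.
OP7 starts exactly when OP8 ends (back-to-back, no overlap).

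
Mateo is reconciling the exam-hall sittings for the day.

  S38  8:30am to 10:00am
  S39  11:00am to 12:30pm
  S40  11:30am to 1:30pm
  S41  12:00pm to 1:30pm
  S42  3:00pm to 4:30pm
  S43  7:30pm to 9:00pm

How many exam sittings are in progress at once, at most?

3

Sort all start/end points and keep a running count:
8:30am start S38 → 1
10:00am end S38 → 0
11:00am start S39 → 1
11:30am start S40 → 2
12:00pm start S41 → 3
12:30pm end S39 → 2
1:30pm end S40 → 1
1:30pm end S41 → 0
3:00pm start S42 → 1
4:30pm end S42 → 0
7:30pm start S43 → 1
9:00pm end S43 → 0
Peak is 3, at 12:00pm (S39, S40, S41).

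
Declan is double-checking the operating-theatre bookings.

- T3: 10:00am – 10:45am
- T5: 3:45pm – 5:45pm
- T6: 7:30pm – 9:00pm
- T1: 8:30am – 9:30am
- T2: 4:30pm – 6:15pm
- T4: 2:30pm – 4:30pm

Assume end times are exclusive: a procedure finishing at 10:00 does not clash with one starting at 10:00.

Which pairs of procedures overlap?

T2 & T5, T4 & T5

Two intervals overlap when each starts before the other ends.
Sorted by start: T1, T3, T4, T5, T2, T6.
T3 starts after T1 ends, so T1 has no further overlaps.
T4 starts after T3 ends, so T3 has no further overlaps.
T5 starts before T4 ends → T4 and T5 overlap.
T2 starts exactly when T4 ends (back-to-back, no overlap), so T4 has no further overlaps.
T2 starts before T5 ends → T5 and T2 overlap.
T6 starts after T5 ends.
T6 starts after T2 ends.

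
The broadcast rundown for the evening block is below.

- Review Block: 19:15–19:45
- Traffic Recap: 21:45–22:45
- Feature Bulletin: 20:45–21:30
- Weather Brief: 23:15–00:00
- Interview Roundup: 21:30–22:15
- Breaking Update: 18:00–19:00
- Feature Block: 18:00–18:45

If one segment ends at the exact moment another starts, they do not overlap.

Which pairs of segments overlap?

Breaking Update & Feature Block, Interview Roundup & Traffic Recap

Sorted by start: Breaking Update, Feature Block, Review Block, Feature Bulletin, Interview Roundup, Traffic Recap, Weather Brief.
Feature Block starts before Breaking Update ends → Breaking Update and Feature Block overlap.
Review Block starts after Breaking Update ends — done with Breaking Update.
Review Block starts after Feature Block ends — done with Feature Block.
Feature Bulletin starts after Review Block ends — done with Review Block.
Interview Roundup starts exactly when Feature Bulletin ends (back-to-back, no overlap) — done with Feature Bulletin.
Traffic Recap starts before Interview Roundup ends → Interview Roundup and Traffic Recap overlap.
Weather Brief starts after Interview Roundup ends.
Weather Brief starts after Traffic Recap ends.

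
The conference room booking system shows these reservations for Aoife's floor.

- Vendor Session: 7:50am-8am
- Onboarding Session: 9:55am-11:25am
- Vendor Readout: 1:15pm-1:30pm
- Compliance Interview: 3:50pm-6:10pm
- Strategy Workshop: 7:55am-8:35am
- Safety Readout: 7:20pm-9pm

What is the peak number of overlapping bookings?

2

Walk through starts and ends in time order (an end at T is processed before a start at T):
7:50am start Vendor Session → 1
7:55am start Strategy Workshop → 2
8am end Vendor Session → 1
8:35am end Strategy Workshop → 0
9:55am start Onboarding Session → 1
11:25am end Onboarding Session → 0
1:15pm start Vendor Readout → 1
1:30pm end Vendor Readout → 0
3:50pm start Compliance Interview → 1
6:10pm end Compliance Interview → 0
7:20pm start Safety Readout → 1
9pm end Safety Readout → 0
Peak is 2, at 7:55am (Strategy Workshop, Vendor Session).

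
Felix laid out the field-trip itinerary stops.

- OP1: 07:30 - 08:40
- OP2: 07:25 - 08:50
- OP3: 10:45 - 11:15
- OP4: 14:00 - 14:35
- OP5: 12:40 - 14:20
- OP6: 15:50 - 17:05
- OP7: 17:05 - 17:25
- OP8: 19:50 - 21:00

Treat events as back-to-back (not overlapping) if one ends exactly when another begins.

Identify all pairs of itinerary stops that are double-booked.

Sorted by start: OP2, OP1, OP3, OP5, OP4, OP6, OP7, OP8.
OP1 starts before OP2 ends → OP2 and OP1 overlap.
OP3 starts after OP2 ends, so nothing later overlaps OP2 either.
OP3 starts after OP1 ends, so nothing later overlaps OP1 either.
OP5 starts after OP3 ends, so nothing later overlaps OP3 either.
OP4 starts before OP5 ends → OP5 and OP4 overlap.
OP6 starts after OP5 ends, so nothing later overlaps OP5 either.
OP6 starts after OP4 ends, so nothing later overlaps OP4 either.
OP7 starts exactly when OP6 ends (back-to-back, no overlap), so nothing later overlaps OP6 either.
OP8 starts after OP7 ends.

OP1 & OP2, OP4 & OP5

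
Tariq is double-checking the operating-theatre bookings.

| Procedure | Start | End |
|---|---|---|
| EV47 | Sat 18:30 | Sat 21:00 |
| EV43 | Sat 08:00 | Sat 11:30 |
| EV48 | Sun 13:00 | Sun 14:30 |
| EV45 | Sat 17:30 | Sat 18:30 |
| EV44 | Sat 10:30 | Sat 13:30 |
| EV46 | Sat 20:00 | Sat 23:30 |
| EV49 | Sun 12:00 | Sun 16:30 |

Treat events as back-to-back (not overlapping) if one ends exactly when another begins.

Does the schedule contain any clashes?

Sorted by start: EV43, EV44, EV45, EV47, EV46, EV49, EV48.
EV44 starts before EV43 ends → EV43 and EV44 overlap.
That's a conflict, so the schedule is not conflict-free.

Yes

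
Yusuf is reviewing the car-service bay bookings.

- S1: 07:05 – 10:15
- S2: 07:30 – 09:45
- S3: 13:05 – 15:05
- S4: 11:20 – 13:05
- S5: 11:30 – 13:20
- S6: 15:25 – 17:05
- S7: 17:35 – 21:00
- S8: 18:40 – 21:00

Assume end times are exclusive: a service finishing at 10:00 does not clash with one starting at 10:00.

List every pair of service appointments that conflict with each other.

S1 & S2, S3 & S5, S4 & S5, S7 & S8

Sorted by start: S1, S2, S4, S5, S3, S6, S7, S8.
S2 starts before S1 ends → S1 and S2 overlap.
S4 starts after S1 ends, so nothing later overlaps S1 either.
S4 starts after S2 ends, so nothing later overlaps S2 either.
S5 starts before S4 ends → S4 and S5 overlap.
S3 starts exactly when S4 ends (back-to-back, no overlap), so nothing later overlaps S4 either.
S3 starts before S5 ends → S5 and S3 overlap.
S6 starts after S5 ends, so nothing later overlaps S5 either.
S6 starts after S3 ends, so nothing later overlaps S3 either.
S7 starts after S6 ends, so nothing later overlaps S6 either.
S8 starts before S7 ends → S7 and S8 overlap.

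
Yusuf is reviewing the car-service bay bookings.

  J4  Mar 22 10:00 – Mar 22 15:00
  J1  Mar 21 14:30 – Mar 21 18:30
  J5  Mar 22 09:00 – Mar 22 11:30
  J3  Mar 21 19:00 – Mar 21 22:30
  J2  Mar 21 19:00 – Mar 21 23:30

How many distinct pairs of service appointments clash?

Sorted by start: J1, J2, J3, J5, J4.
J2 starts after J1 ends — done with J1.
J3 starts before J2 ends → J2 and J3 overlap.
J5 starts after J2 ends — done with J2.
J5 starts after J3 ends — done with J3.
J4 starts before J5 ends → J5 and J4 overlap.
Overlapping pairs: J2 & J3, J4 & J5 — 2 in total.

2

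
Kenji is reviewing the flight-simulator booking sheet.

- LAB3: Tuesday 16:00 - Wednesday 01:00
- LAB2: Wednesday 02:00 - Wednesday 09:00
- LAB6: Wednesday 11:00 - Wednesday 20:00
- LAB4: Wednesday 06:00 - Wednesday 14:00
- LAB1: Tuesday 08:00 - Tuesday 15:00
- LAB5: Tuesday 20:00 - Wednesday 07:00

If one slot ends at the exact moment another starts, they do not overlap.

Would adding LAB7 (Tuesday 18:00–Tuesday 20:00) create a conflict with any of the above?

LAB1: ends Tuesday 15:00 at or before LAB7 starts Tuesday 18:00 → clear.
LAB3: starts Tuesday 16:00 before LAB7 ends Tuesday 20:00, and ends Wednesday 01:00 after LAB7 starts Tuesday 18:00 → overlap.
LAB5: starts Tuesday 20:00 at or after LAB7 ends Tuesday 20:00 → clear.
LAB2: starts Wednesday 02:00 at or after LAB7 ends Tuesday 20:00 → clear.
LAB4: starts Wednesday 06:00 at or after LAB7 ends Tuesday 20:00 → clear.
LAB6: starts Wednesday 11:00 at or after LAB7 ends Tuesday 20:00 → clear.
LAB7 overlaps LAB3.

Yes — it overlaps LAB3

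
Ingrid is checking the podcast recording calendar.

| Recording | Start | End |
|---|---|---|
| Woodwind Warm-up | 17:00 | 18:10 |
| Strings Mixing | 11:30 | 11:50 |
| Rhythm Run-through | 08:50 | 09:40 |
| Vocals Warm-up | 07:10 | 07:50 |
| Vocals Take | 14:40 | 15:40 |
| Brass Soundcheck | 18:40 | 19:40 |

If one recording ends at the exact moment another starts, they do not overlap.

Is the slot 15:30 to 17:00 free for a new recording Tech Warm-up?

No — it overlaps Vocals Take

Vocals Warm-up: ends 07:50 at or before Tech Warm-up starts 15:30 → clear.
Rhythm Run-through: ends 09:40 at or before Tech Warm-up starts 15:30 → clear.
Strings Mixing: ends 11:50 at or before Tech Warm-up starts 15:30 → clear.
Vocals Take: starts 14:40 before Tech Warm-up ends 17:00, and ends 15:40 after Tech Warm-up starts 15:30 → overlap.
Woodwind Warm-up: starts 17:00 at or after Tech Warm-up ends 17:00 → clear.
Brass Soundcheck: starts 18:40 at or after Tech Warm-up ends 17:00 → clear.
Tech Warm-up overlaps Vocals Take.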